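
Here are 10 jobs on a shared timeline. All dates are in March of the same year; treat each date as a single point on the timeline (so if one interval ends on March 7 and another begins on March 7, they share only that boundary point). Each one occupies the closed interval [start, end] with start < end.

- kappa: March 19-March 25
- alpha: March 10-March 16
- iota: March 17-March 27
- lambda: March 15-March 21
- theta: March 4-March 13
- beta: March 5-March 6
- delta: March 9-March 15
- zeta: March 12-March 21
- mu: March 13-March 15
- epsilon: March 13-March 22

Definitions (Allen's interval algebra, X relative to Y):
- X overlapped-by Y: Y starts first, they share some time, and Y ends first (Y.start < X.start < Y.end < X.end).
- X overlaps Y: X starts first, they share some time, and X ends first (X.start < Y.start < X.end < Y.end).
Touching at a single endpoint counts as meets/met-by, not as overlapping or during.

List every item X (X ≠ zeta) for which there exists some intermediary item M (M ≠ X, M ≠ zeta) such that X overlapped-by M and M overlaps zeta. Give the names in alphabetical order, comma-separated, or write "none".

Target zeta = [March 12, March 21].
Intermediaries M with M overlaps zeta: alpha, delta, theta.
Via alpha — items with X overlapped-by alpha: epsilon, lambda.
Via delta — items with X overlapped-by delta: alpha, epsilon.
Via theta — items with X overlapped-by theta: alpha, delta.
Union: alpha, delta, epsilon, lambda.

alpha, delta, epsilon, lambda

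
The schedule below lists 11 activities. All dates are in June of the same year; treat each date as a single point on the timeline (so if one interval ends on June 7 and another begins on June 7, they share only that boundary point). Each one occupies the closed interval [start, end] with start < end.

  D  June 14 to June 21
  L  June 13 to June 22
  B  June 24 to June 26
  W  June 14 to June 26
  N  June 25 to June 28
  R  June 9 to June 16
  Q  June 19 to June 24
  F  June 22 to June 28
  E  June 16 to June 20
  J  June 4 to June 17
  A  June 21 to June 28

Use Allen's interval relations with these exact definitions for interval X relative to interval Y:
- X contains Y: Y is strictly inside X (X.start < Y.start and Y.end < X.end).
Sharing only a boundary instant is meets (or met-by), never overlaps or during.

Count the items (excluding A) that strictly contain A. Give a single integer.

Target A = [June 21, June 28].
B [June 24, June 26] → during → no.
D [June 14, June 21] → meets → no.
E [June 16, June 20] → before → no.
F [June 22, June 28] → finishes → no.
J [June 4, June 17] → before → no.
L [June 13, June 22] → overlaps → no.
N [June 25, June 28] → finishes → no.
Q [June 19, June 24] → overlaps → no.
R [June 9, June 16] → before → no.
W [June 14, June 26] → overlaps → no.
Total: 0.

0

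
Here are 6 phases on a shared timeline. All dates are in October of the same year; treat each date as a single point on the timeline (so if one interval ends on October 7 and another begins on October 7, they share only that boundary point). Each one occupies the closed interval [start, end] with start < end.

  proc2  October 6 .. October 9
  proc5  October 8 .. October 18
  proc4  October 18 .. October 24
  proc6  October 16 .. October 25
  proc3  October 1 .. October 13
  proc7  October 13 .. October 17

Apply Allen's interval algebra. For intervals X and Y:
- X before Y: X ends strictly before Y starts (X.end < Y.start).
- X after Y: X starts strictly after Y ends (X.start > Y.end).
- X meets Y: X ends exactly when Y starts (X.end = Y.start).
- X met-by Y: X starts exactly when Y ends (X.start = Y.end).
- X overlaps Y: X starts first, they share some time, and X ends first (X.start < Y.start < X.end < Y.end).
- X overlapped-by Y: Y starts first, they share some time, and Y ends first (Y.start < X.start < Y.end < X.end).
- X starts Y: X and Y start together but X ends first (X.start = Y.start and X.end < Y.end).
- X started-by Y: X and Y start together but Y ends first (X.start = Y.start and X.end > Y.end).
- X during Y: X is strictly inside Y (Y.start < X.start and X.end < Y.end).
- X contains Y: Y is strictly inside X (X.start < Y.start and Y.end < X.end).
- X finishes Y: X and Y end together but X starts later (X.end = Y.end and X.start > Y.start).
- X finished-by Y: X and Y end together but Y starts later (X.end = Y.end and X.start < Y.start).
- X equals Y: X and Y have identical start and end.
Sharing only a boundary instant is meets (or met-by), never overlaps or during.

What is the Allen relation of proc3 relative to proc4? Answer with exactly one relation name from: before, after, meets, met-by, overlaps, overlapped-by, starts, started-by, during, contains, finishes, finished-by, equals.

proc3 = [October 1, October 13]; proc4 = [October 18, October 24].
Compare endpoints: proc3.start < proc4.start, proc3.start < proc4.end, proc3.end < proc4.start, proc3.end < proc4.end.
That pattern is 'before'.

before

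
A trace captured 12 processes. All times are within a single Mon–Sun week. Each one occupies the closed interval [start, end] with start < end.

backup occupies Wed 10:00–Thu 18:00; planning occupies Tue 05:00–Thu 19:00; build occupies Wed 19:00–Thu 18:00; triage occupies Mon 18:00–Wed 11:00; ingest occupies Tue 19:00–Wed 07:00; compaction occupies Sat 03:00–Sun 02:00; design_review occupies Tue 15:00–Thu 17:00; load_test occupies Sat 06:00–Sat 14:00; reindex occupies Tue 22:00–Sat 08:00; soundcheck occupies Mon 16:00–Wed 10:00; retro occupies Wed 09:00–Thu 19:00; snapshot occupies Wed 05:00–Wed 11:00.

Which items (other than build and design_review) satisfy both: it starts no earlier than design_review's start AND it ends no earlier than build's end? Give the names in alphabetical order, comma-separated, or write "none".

Conditions: its start is no earlier than design_review's start (X.start >= Tue 15:00) AND its end is no earlier than build's end (X.end >= Thu 18:00).
backup: start Wed 10:00 >= Tue 15:00? ✓; end Thu 18:00 >= Thu 18:00? ✓ → yes.
compaction: start Sat 03:00 >= Tue 15:00? ✓; end Sun 02:00 >= Thu 18:00? ✓ → yes.
ingest: start Tue 19:00 >= Tue 15:00? ✓; end Wed 07:00 >= Thu 18:00? ✗ → no.
load_test: start Sat 06:00 >= Tue 15:00? ✓; end Sat 14:00 >= Thu 18:00? ✓ → yes.
planning: start Tue 05:00 >= Tue 15:00? ✗; end Thu 19:00 >= Thu 18:00? ✓ → no.
reindex: start Tue 22:00 >= Tue 15:00? ✓; end Sat 08:00 >= Thu 18:00? ✓ → yes.
retro: start Wed 09:00 >= Tue 15:00? ✓; end Thu 19:00 >= Thu 18:00? ✓ → yes.
snapshot: start Wed 05:00 >= Tue 15:00? ✓; end Wed 11:00 >= Thu 18:00? ✗ → no.
soundcheck: start Mon 16:00 >= Tue 15:00? ✗; end Wed 10:00 >= Thu 18:00? ✗ → no.
triage: start Mon 18:00 >= Tue 15:00? ✗; end Wed 11:00 >= Thu 18:00? ✗ → no.
Result: backup, compaction, load_test, reindex, retro.

backup, compaction, load_test, reindex, retro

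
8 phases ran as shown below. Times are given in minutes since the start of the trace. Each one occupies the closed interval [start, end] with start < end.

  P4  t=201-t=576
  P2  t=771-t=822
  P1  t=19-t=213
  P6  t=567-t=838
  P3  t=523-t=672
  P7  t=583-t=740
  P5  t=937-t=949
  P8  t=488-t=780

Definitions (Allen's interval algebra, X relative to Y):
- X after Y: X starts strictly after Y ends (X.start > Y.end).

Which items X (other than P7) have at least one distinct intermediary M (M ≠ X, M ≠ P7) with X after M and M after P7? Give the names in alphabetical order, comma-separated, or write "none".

P5

Target P7 = [t=583, t=740].
Intermediaries M with M after P7: P2, P5.
Via P2 — items with X after P2: P5.
Via P5 — items with X after P5: none.
Union: P5.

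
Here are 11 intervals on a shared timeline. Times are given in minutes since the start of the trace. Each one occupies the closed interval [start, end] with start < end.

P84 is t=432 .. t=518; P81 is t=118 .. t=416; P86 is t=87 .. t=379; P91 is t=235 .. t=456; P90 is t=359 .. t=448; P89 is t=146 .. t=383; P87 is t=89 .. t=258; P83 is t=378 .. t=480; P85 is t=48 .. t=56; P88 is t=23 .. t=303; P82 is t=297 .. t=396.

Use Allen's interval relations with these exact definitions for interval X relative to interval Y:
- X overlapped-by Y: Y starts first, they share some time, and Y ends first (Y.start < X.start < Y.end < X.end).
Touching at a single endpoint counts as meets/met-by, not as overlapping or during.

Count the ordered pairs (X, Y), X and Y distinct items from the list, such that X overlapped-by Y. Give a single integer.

28

Checking all 110 ordered pairs for relation 'overlapped-by'; matching pairs in alphabetical order:
(P81, P86): P81 overlapped-by P86 ✓
(P81, P87): P81 overlapped-by P87 ✓
(P81, P88): P81 overlapped-by P88 ✓
(P82, P86): P82 overlapped-by P86 ✓
(P82, P88): P82 overlapped-by P88 ✓
(P82, P89): P82 overlapped-by P89 ✓
(P83, P81): P83 overlapped-by P81 ✓
(P83, P82): P83 overlapped-by P82 ✓
(P83, P86): P83 overlapped-by P86 ✓
(P83, P89): P83 overlapped-by P89 ✓
(P83, P90): P83 overlapped-by P90 ✓
(P83, P91): P83 overlapped-by P91 ✓
(P84, P83): P84 overlapped-by P83 ✓
(P84, P90): P84 overlapped-by P90 ✓
(P84, P91): P84 overlapped-by P91 ✓
(P86, P88): P86 overlapped-by P88 ✓
(P89, P86): P89 overlapped-by P86 ✓
(P89, P87): P89 overlapped-by P87 ✓
(P89, P88): P89 overlapped-by P88 ✓
(P90, P81): P90 overlapped-by P81 ✓
(P90, P82): P90 overlapped-by P82 ✓
(P90, P86): P90 overlapped-by P86 ✓
(P90, P89): P90 overlapped-by P89 ✓
(P91, P81): P91 overlapped-by P81 ✓
... plus 4 further pairs not listed.
Count: 28.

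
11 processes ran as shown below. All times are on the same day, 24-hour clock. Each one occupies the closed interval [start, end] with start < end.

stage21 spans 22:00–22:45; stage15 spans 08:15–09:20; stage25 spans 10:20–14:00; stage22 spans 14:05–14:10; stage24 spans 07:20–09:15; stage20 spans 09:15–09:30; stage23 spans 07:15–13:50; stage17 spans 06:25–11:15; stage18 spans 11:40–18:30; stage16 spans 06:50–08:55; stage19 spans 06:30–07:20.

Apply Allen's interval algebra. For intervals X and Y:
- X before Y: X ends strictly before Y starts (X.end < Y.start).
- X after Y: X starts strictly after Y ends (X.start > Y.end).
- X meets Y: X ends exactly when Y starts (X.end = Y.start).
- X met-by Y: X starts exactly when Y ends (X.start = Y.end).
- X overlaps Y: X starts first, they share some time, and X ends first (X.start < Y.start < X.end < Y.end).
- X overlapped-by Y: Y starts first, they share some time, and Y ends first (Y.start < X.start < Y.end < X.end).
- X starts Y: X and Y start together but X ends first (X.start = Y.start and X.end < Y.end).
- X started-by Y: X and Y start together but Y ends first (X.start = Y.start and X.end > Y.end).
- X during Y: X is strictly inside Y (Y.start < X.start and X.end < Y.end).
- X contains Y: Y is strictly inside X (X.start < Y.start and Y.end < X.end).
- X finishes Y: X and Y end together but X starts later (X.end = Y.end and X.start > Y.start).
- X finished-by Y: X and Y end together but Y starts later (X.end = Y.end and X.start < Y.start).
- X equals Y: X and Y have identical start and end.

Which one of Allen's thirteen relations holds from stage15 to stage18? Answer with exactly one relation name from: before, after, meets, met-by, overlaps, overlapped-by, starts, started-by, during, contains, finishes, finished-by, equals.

before

stage15 = [08:15, 09:20]; stage18 = [11:40, 18:30].
Compare endpoints: stage15.start < stage18.start, stage15.start < stage18.end, stage15.end < stage18.start, stage15.end < stage18.end.
That pattern is 'before'.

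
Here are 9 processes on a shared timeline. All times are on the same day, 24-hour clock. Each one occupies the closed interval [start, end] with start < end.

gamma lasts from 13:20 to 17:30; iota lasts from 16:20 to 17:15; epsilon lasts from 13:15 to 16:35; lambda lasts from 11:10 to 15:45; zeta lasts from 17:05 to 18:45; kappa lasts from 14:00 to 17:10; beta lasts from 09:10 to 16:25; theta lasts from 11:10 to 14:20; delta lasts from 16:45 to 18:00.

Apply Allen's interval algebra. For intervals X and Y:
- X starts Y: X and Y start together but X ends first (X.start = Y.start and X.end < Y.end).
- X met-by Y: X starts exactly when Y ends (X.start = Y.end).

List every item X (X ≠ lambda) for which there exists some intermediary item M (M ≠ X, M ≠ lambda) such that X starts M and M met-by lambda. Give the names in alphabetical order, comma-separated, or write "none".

Target lambda = [11:10, 15:45].
Intermediaries M with M met-by lambda: none.
Union: none.

none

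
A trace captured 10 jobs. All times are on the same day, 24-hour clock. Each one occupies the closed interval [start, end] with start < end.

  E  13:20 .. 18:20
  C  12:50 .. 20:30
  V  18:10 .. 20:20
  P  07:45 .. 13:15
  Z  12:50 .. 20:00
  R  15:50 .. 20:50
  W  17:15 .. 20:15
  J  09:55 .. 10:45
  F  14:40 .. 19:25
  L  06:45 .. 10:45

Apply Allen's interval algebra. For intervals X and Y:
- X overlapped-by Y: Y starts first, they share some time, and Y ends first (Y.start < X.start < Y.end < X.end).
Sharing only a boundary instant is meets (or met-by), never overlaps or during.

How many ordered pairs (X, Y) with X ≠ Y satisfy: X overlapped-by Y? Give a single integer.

15

Checking all 90 ordered pairs for relation 'overlapped-by'; matching pairs in alphabetical order:
(C, P): C overlapped-by P ✓
(F, E): F overlapped-by E ✓
(P, L): P overlapped-by L ✓
(R, C): R overlapped-by C ✓
(R, E): R overlapped-by E ✓
(R, F): R overlapped-by F ✓
(R, Z): R overlapped-by Z ✓
(V, E): V overlapped-by E ✓
(V, F): V overlapped-by F ✓
(V, W): V overlapped-by W ✓
(V, Z): V overlapped-by Z ✓
(W, E): W overlapped-by E ✓
(W, F): W overlapped-by F ✓
(W, Z): W overlapped-by Z ✓
(Z, P): Z overlapped-by P ✓
Count: 15.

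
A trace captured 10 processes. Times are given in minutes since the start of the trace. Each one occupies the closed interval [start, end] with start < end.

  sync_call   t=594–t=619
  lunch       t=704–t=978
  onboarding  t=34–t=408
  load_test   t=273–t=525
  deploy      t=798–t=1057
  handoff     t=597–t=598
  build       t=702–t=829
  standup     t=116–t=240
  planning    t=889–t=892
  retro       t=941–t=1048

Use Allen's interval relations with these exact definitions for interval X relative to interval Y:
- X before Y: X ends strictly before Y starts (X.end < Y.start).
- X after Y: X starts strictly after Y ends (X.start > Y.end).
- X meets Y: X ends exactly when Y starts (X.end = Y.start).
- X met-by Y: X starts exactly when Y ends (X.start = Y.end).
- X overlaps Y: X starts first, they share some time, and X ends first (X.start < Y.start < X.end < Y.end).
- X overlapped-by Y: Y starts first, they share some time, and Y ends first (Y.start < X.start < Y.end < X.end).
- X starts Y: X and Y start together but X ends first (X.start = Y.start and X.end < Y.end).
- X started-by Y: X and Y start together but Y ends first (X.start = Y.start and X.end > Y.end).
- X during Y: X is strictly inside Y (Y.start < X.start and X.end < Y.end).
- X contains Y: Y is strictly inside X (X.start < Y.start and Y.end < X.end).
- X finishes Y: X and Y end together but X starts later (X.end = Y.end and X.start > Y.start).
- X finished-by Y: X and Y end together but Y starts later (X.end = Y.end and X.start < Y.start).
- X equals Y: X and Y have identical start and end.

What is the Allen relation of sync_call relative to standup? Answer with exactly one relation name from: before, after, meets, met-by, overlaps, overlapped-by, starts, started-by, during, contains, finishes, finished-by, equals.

after

sync_call = [t=594, t=619]; standup = [t=116, t=240].
Compare endpoints: sync_call.start > standup.start, sync_call.start > standup.end, sync_call.end > standup.start, sync_call.end > standup.end.
That pattern is 'after'.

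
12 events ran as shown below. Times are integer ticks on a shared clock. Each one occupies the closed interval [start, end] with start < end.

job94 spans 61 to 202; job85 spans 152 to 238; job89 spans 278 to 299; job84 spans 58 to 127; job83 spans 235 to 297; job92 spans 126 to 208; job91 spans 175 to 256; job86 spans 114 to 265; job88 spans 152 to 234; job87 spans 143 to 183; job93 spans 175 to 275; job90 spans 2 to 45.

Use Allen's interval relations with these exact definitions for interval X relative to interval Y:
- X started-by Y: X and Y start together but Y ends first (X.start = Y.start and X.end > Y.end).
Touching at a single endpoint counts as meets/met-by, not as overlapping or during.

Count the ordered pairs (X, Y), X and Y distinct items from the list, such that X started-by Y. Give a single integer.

Checking all 132 ordered pairs for relation 'started-by'; matching pairs in alphabetical order:
(job85, job88): job85 started-by job88 ✓
(job93, job91): job93 started-by job91 ✓
Count: 2.

2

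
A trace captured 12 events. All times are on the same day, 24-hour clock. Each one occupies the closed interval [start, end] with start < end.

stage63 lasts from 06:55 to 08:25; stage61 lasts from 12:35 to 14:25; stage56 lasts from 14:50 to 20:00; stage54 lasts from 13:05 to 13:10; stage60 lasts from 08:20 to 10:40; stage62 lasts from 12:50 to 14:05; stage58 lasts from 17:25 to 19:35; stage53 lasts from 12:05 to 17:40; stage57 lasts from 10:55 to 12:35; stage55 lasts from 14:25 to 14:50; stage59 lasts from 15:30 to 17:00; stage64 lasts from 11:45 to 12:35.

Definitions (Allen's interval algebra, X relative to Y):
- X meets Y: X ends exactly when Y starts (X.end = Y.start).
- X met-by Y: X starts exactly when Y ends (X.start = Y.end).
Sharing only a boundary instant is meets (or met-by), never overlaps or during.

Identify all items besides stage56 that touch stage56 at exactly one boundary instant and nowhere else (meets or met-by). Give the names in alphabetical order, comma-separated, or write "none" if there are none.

stage55

Target stage56 = [14:50, 20:00].
stage53 [12:05, 17:40] → overlaps → no.
stage54 [13:05, 13:10] → before → no.
stage55 [14:25, 14:50] → meets → yes.
stage57 [10:55, 12:35] → before → no.
stage58 [17:25, 19:35] → during → no.
stage59 [15:30, 17:00] → during → no.
stage60 [08:20, 10:40] → before → no.
stage61 [12:35, 14:25] → before → no.
stage62 [12:50, 14:05] → before → no.
stage63 [06:55, 08:25] → before → no.
stage64 [11:45, 12:35] → before → no.
Result: stage55.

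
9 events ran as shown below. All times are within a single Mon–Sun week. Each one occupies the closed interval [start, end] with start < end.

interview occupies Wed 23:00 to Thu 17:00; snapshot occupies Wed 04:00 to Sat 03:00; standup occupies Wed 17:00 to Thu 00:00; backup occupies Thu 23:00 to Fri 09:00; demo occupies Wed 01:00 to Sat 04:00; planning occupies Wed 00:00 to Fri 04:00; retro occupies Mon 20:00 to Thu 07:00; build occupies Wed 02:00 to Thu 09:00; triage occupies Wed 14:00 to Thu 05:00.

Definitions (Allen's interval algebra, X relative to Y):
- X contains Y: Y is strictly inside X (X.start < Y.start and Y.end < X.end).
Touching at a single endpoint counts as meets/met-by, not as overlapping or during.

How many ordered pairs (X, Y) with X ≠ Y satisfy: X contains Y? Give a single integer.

Checking all 72 ordered pairs for relation 'contains'; matching pairs in alphabetical order:
(build, standup): build contains standup ✓
(build, triage): build contains triage ✓
(demo, backup): demo contains backup ✓
(demo, build): demo contains build ✓
(demo, interview): demo contains interview ✓
(demo, snapshot): demo contains snapshot ✓
(demo, standup): demo contains standup ✓
(demo, triage): demo contains triage ✓
(planning, build): planning contains build ✓
(planning, interview): planning contains interview ✓
(planning, standup): planning contains standup ✓
(planning, triage): planning contains triage ✓
(retro, standup): retro contains standup ✓
(retro, triage): retro contains triage ✓
(snapshot, backup): snapshot contains backup ✓
(snapshot, interview): snapshot contains interview ✓
(snapshot, standup): snapshot contains standup ✓
(snapshot, triage): snapshot contains triage ✓
(triage, standup): triage contains standup ✓
Count: 19.

19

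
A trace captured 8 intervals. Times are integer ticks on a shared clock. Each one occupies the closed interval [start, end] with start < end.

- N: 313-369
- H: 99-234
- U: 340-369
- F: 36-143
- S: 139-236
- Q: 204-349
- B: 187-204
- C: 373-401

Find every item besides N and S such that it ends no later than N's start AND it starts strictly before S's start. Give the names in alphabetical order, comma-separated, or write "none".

F, H

Conditions: its end is no later than N's start (X.end <= 313) AND its start is strictly before S's start (X.start < 139).
B: end 204 <= 313? ✓; start 187 < 139? ✗ → no.
C: end 401 <= 313? ✗; start 373 < 139? ✗ → no.
F: end 143 <= 313? ✓; start 36 < 139? ✓ → yes.
H: end 234 <= 313? ✓; start 99 < 139? ✓ → yes.
Q: end 349 <= 313? ✗; start 204 < 139? ✗ → no.
U: end 369 <= 313? ✗; start 340 < 139? ✗ → no.
Result: F, H.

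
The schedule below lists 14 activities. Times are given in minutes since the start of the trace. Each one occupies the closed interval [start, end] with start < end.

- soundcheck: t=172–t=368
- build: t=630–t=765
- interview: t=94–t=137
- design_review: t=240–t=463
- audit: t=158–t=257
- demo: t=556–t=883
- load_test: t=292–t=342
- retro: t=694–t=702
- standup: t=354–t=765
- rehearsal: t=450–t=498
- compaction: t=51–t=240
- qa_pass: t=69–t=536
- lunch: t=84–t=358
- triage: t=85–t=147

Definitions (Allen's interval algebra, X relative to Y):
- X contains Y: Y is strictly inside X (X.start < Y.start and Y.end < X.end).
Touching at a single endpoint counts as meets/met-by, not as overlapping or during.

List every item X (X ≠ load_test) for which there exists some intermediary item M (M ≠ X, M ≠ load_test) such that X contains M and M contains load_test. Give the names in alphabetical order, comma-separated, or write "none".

qa_pass

Target load_test = [t=292, t=342].
Intermediaries M with M contains load_test: design_review, lunch, qa_pass, soundcheck.
Via design_review — items with X contains design_review: qa_pass.
Via lunch — items with X contains lunch: qa_pass.
Via qa_pass — items with X contains qa_pass: none.
Via soundcheck — items with X contains soundcheck: qa_pass.
Union: qa_pass.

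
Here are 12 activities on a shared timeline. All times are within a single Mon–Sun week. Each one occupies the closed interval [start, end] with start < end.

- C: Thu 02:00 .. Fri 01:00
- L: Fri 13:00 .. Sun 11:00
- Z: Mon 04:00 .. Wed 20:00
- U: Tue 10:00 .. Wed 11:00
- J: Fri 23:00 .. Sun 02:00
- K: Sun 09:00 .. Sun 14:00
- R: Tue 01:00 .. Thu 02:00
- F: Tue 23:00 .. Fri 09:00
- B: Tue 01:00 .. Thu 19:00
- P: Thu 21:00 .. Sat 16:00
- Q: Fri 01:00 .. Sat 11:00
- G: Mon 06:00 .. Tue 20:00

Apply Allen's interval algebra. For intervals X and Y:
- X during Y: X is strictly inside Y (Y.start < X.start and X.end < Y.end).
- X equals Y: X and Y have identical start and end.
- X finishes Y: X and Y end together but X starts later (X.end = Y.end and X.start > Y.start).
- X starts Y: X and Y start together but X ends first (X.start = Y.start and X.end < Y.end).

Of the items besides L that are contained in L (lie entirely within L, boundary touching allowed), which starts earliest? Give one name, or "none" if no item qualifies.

J

Target L = [Fri 13:00, Sun 11:00].
B [Tue 01:00, Thu 19:00] → before → excluded.
C [Thu 02:00, Fri 01:00] → before → excluded.
F [Tue 23:00, Fri 09:00] → before → excluded.
G [Mon 06:00, Tue 20:00] → before → excluded.
J [Fri 23:00, Sun 02:00] → during → candidate.
K [Sun 09:00, Sun 14:00] → overlapped-by → excluded.
P [Thu 21:00, Sat 16:00] → overlaps → excluded.
Q [Fri 01:00, Sat 11:00] → overlaps → excluded.
R [Tue 01:00, Thu 02:00] → before → excluded.
U [Tue 10:00, Wed 11:00] → before → excluded.
Z [Mon 04:00, Wed 20:00] → before → excluded.
Among candidates, earliest start is Fri 23:00 → J.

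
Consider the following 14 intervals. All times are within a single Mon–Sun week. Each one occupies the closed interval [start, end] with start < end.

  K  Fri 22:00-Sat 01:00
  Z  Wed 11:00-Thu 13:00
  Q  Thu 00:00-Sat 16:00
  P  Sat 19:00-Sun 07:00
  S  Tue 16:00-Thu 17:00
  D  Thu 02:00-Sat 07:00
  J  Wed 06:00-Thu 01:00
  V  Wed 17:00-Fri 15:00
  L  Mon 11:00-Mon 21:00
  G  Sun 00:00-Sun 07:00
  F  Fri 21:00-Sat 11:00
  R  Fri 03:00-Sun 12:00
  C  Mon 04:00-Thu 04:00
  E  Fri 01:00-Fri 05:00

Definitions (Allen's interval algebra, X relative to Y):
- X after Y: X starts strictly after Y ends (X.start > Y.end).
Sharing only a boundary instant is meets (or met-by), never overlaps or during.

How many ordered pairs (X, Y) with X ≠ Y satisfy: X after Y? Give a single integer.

53

Checking all 182 ordered pairs for relation 'after'; matching pairs in alphabetical order:
(D, J): D after J ✓
(D, L): D after L ✓
(E, C): E after C ✓
(E, J): E after J ✓
(E, L): E after L ✓
(E, S): E after S ✓
(E, Z): E after Z ✓
(F, C): F after C ✓
(F, E): F after E ✓
(F, J): F after J ✓
(F, L): F after L ✓
(F, S): F after S ✓
(F, V): F after V ✓
(F, Z): F after Z ✓
(G, C): G after C ✓
(G, D): G after D ✓
(G, E): G after E ✓
(G, F): G after F ✓
(G, J): G after J ✓
(G, K): G after K ✓
(G, L): G after L ✓
(G, Q): G after Q ✓
(G, S): G after S ✓
(G, V): G after V ✓
... plus 29 further pairs not listed.
Count: 53.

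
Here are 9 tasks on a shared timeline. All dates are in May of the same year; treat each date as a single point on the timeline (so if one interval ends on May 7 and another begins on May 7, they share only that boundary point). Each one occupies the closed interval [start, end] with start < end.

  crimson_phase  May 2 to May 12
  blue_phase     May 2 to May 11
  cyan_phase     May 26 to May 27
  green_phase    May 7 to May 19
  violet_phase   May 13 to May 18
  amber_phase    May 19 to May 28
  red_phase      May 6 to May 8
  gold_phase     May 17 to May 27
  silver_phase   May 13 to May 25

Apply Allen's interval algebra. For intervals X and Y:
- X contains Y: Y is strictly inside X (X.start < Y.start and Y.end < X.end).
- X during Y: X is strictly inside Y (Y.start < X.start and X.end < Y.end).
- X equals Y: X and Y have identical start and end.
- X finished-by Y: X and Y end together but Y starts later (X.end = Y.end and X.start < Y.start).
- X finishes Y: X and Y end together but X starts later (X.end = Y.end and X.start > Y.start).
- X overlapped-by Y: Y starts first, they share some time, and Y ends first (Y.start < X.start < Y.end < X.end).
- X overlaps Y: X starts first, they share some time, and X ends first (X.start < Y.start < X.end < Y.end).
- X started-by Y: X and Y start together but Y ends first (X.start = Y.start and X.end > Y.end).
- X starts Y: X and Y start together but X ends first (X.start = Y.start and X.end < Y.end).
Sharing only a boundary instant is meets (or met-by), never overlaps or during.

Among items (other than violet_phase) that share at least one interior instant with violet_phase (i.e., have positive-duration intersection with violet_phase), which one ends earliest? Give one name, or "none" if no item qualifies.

Target violet_phase = [May 13, May 18].
amber_phase [May 19, May 28] → after → excluded.
blue_phase [May 2, May 11] → before → excluded.
crimson_phase [May 2, May 12] → before → excluded.
cyan_phase [May 26, May 27] → after → excluded.
gold_phase [May 17, May 27] → overlapped-by → candidate.
green_phase [May 7, May 19] → contains → candidate.
red_phase [May 6, May 8] → before → excluded.
silver_phase [May 13, May 25] → started-by → candidate.
Among candidates, earliest end is May 19 → green_phase.

green_phase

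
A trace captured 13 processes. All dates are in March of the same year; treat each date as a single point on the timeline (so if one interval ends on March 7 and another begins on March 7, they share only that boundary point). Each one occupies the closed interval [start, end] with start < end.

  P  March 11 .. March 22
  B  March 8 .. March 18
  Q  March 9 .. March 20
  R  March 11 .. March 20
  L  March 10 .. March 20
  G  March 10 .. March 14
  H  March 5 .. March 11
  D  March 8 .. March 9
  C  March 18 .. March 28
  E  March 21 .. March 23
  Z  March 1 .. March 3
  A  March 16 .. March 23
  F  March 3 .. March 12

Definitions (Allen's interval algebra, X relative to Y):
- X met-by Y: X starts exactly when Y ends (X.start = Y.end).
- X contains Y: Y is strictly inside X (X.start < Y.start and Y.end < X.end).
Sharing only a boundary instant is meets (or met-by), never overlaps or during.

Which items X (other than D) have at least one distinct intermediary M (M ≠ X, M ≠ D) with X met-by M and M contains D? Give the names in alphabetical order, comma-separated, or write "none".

Target D = [March 8, March 9].
Intermediaries M with M contains D: F, H.
Via F — items with X met-by F: none.
Via H — items with X met-by H: P, R.
Union: P, R.

P, R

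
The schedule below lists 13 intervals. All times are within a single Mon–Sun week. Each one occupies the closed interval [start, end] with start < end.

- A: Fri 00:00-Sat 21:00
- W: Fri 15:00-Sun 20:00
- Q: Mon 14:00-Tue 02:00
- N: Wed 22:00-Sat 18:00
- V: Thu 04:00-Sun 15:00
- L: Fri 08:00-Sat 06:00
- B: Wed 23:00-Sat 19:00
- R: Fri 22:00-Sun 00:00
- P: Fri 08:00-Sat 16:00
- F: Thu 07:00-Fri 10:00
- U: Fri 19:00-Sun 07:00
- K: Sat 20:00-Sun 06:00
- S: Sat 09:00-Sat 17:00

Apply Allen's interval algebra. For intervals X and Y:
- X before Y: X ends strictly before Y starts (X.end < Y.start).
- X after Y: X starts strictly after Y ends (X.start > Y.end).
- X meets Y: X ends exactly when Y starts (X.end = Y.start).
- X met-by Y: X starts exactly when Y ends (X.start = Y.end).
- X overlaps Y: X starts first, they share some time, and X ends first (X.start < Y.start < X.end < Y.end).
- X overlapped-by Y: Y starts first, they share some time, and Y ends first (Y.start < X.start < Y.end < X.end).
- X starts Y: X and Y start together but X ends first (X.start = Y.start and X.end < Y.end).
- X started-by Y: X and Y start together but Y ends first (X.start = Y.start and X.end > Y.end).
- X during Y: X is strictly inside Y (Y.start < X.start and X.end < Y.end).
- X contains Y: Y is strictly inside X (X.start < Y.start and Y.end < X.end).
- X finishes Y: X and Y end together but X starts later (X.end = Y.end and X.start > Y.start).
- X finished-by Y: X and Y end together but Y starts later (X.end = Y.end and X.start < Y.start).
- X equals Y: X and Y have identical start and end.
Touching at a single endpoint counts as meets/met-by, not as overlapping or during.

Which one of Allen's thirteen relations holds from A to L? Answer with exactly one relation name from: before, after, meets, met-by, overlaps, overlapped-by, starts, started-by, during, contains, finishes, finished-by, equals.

A = [Fri 00:00, Sat 21:00]; L = [Fri 08:00, Sat 06:00].
Compare endpoints: A.start < L.start, A.start < L.end, A.end > L.start, A.end > L.end.
That pattern is 'contains'.

contains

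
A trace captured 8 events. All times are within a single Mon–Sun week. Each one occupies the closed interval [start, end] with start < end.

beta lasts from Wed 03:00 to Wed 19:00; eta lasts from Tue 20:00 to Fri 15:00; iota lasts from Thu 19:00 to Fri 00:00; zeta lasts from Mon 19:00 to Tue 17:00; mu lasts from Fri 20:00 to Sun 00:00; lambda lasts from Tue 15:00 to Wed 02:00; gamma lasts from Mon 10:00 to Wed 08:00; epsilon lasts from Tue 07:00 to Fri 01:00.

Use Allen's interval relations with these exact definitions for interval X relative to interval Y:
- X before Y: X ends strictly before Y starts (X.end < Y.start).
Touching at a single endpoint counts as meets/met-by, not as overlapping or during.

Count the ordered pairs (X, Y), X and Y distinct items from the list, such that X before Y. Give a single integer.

Checking all 56 ordered pairs for relation 'before'; matching pairs in alphabetical order:
(beta, iota): beta before iota ✓
(beta, mu): beta before mu ✓
(epsilon, mu): epsilon before mu ✓
(eta, mu): eta before mu ✓
(gamma, iota): gamma before iota ✓
(gamma, mu): gamma before mu ✓
(iota, mu): iota before mu ✓
(lambda, beta): lambda before beta ✓
(lambda, iota): lambda before iota ✓
(lambda, mu): lambda before mu ✓
(zeta, beta): zeta before beta ✓
(zeta, eta): zeta before eta ✓
(zeta, iota): zeta before iota ✓
(zeta, mu): zeta before mu ✓
Count: 14.

14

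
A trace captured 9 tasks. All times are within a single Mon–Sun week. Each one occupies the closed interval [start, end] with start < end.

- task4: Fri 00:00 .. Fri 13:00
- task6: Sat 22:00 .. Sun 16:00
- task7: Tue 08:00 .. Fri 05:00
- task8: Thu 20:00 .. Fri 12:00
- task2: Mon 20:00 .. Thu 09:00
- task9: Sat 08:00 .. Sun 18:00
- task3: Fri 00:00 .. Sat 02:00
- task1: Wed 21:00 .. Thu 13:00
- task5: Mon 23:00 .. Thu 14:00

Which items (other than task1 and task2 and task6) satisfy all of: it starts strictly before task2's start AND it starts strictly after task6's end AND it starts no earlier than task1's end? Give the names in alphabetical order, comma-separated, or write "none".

none

Conditions: its start is strictly before task2's start (X.start < Mon 20:00) AND its start is strictly after task6's end (X.start > Sun 16:00) AND its start is no earlier than task1's end (X.start >= Thu 13:00).
task3: start Fri 00:00 < Mon 20:00? ✗; start Fri 00:00 > Sun 16:00? ✗; start Fri 00:00 >= Thu 13:00? ✓ → no.
task4: start Fri 00:00 < Mon 20:00? ✗; start Fri 00:00 > Sun 16:00? ✗; start Fri 00:00 >= Thu 13:00? ✓ → no.
task5: start Mon 23:00 < Mon 20:00? ✗; start Mon 23:00 > Sun 16:00? ✗; start Mon 23:00 >= Thu 13:00? ✗ → no.
task7: start Tue 08:00 < Mon 20:00? ✗; start Tue 08:00 > Sun 16:00? ✗; start Tue 08:00 >= Thu 13:00? ✗ → no.
task8: start Thu 20:00 < Mon 20:00? ✗; start Thu 20:00 > Sun 16:00? ✗; start Thu 20:00 >= Thu 13:00? ✓ → no.
task9: start Sat 08:00 < Mon 20:00? ✗; start Sat 08:00 > Sun 16:00? ✗; start Sat 08:00 >= Thu 13:00? ✓ → no.
Result: none.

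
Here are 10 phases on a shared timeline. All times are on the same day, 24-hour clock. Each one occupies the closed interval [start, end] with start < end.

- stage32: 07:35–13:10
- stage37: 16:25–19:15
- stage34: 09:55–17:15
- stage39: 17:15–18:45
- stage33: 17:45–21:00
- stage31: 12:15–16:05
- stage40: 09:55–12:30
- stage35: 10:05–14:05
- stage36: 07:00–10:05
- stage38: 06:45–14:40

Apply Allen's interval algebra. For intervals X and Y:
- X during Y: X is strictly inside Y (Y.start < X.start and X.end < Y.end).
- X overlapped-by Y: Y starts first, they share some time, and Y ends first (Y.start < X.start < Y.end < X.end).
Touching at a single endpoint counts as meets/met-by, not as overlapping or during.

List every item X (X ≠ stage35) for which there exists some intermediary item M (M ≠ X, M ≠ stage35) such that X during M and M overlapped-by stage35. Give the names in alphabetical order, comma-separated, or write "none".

none

Target stage35 = [10:05, 14:05].
Intermediaries M with M overlapped-by stage35: stage31.
Via stage31 — items with X during stage31: none.
Union: none.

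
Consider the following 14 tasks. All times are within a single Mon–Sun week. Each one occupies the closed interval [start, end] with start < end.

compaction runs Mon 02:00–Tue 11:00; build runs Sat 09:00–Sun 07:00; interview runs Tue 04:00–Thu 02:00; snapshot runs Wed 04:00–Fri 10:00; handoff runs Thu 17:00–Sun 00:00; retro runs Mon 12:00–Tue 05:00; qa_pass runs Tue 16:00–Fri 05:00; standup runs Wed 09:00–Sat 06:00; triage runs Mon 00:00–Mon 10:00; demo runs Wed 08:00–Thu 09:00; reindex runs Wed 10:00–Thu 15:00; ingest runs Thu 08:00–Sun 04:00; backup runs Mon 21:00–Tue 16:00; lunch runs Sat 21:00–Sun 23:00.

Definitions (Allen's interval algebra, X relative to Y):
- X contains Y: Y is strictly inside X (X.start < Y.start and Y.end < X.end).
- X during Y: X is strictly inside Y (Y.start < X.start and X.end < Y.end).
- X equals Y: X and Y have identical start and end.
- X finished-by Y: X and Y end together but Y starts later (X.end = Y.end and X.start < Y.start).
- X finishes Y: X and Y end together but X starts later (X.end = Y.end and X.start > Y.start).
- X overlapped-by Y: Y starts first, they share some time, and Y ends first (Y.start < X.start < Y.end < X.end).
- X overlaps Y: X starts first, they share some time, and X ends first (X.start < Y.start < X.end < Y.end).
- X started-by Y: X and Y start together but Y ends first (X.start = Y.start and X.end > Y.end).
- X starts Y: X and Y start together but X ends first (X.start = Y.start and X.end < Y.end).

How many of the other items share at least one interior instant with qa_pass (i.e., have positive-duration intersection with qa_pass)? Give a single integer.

7

Target qa_pass = [Tue 16:00, Fri 05:00].
backup [Mon 21:00, Tue 16:00] → meets → no.
build [Sat 09:00, Sun 07:00] → after → no.
compaction [Mon 02:00, Tue 11:00] → before → no.
demo [Wed 08:00, Thu 09:00] → during → counts.
handoff [Thu 17:00, Sun 00:00] → overlapped-by → counts.
ingest [Thu 08:00, Sun 04:00] → overlapped-by → counts.
interview [Tue 04:00, Thu 02:00] → overlaps → counts.
lunch [Sat 21:00, Sun 23:00] → after → no.
reindex [Wed 10:00, Thu 15:00] → during → counts.
retro [Mon 12:00, Tue 05:00] → before → no.
snapshot [Wed 04:00, Fri 10:00] → overlapped-by → counts.
standup [Wed 09:00, Sat 06:00] → overlapped-by → counts.
triage [Mon 00:00, Mon 10:00] → before → no.
Total: 7.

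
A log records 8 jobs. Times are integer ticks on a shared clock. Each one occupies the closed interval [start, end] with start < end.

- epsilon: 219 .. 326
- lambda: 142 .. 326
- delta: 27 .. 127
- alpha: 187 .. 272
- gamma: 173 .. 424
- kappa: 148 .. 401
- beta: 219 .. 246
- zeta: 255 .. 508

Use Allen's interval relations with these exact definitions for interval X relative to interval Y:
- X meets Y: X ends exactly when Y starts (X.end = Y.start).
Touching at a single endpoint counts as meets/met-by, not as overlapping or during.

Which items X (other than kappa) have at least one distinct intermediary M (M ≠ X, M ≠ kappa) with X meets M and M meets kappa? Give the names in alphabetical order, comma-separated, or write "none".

Target kappa = [148, 401].
Intermediaries M with M meets kappa: none.
Union: none.

none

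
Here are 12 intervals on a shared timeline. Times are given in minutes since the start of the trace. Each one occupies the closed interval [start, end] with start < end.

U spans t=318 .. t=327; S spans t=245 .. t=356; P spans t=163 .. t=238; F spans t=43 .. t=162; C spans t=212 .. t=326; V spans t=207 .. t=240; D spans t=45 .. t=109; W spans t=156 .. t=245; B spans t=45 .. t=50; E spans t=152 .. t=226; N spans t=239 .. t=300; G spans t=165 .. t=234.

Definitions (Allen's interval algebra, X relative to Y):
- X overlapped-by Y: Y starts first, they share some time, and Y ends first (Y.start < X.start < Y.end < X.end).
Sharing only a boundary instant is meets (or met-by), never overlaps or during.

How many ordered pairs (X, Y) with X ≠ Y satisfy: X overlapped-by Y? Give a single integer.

18

Checking all 132 ordered pairs for relation 'overlapped-by'; matching pairs in alphabetical order:
(C, E): C overlapped-by E ✓
(C, G): C overlapped-by G ✓
(C, P): C overlapped-by P ✓
(C, V): C overlapped-by V ✓
(C, W): C overlapped-by W ✓
(E, F): E overlapped-by F ✓
(G, E): G overlapped-by E ✓
(N, V): N overlapped-by V ✓
(N, W): N overlapped-by W ✓
(P, E): P overlapped-by E ✓
(S, C): S overlapped-by C ✓
(S, N): S overlapped-by N ✓
(U, C): U overlapped-by C ✓
(V, E): V overlapped-by E ✓
(V, G): V overlapped-by G ✓
(V, P): V overlapped-by P ✓
(W, E): W overlapped-by E ✓
(W, F): W overlapped-by F ✓
Count: 18.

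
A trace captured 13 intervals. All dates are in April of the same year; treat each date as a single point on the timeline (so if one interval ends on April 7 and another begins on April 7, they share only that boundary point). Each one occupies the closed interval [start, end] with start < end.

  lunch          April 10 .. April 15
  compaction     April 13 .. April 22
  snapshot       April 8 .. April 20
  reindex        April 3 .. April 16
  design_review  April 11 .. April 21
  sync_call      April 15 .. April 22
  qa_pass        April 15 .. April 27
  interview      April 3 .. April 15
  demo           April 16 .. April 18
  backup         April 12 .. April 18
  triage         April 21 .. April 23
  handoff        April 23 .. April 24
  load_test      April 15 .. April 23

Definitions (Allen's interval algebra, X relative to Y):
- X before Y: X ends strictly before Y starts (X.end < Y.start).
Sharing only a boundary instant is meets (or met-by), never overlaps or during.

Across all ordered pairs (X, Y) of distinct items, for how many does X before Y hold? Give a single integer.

17

Checking all 156 ordered pairs for relation 'before'; matching pairs in alphabetical order:
(backup, handoff): backup before handoff ✓
(backup, triage): backup before triage ✓
(compaction, handoff): compaction before handoff ✓
(demo, handoff): demo before handoff ✓
(demo, triage): demo before triage ✓
(design_review, handoff): design_review before handoff ✓
(interview, demo): interview before demo ✓
(interview, handoff): interview before handoff ✓
(interview, triage): interview before triage ✓
(lunch, demo): lunch before demo ✓
(lunch, handoff): lunch before handoff ✓
(lunch, triage): lunch before triage ✓
(reindex, handoff): reindex before handoff ✓
(reindex, triage): reindex before triage ✓
(snapshot, handoff): snapshot before handoff ✓
(snapshot, triage): snapshot before triage ✓
(sync_call, handoff): sync_call before handoff ✓
Count: 17.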